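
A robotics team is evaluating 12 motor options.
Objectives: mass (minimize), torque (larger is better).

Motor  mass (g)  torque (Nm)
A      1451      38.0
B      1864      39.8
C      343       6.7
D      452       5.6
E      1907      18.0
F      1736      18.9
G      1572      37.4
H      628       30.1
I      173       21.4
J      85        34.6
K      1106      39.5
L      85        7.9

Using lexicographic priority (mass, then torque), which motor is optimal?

First minimize mass: best is 85, kept {J, L}.
Then maximize torque: best is 34.6, kept {J}.

J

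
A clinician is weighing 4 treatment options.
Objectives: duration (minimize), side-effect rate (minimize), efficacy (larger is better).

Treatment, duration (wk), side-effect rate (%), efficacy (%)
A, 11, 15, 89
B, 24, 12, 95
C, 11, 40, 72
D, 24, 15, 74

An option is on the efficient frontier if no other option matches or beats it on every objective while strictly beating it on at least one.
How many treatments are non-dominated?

A: not dominated.
B: not dominated (best side-effect rate).
C: dominated by A (duration 11≤11, side-effect rate 15≤40, efficacy 89≥72).
D: dominated by A (duration 11≤24, side-effect rate 15≤15, efficacy 89≥74).
Pareto-optimal: A, B → 2.

2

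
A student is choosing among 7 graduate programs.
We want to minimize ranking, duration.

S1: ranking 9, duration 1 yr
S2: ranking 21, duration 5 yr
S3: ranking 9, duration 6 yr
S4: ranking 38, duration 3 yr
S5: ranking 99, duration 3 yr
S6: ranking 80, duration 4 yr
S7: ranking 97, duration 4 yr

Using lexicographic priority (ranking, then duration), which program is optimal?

S1

First minimize ranking: best is 9, kept {S1, S3}.
Then minimize duration: best is 1, kept {S1}.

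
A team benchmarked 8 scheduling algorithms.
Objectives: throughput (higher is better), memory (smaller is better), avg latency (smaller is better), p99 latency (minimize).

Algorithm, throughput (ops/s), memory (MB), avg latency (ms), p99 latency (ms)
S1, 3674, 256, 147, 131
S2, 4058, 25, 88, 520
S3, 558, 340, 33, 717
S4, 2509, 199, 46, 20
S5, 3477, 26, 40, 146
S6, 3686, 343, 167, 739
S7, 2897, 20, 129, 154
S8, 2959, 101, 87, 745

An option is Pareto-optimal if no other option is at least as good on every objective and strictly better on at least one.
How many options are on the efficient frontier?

S1: not dominated.
S2: not dominated (best throughput).
S3: not dominated (best avg latency).
S4: not dominated (best p99 latency).
S5: not dominated.
S6: dominated by S2 (throughput 4058≥3686, memory 25≤343, avg latency 88≤167, p99 latency 520≤739).
S7: not dominated (best memory).
S8: dominated by S5 (throughput 3477≥2959, memory 26≤101, avg latency 40≤87, p99 latency 146≤745).
Pareto-optimal: S1, S2, S3, S4, S5, S7 → 6.

6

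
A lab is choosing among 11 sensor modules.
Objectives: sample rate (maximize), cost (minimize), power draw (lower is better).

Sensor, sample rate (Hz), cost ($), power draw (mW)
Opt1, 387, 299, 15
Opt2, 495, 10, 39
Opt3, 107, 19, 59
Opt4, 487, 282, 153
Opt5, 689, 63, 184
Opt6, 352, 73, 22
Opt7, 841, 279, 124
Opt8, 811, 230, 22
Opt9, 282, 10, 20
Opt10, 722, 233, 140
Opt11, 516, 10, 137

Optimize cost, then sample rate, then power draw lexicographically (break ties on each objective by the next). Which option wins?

Opt11

First minimize cost: best is 10, kept {Opt2, Opt9, Opt11}.
Then maximize sample rate: best is 516, kept {Opt11}.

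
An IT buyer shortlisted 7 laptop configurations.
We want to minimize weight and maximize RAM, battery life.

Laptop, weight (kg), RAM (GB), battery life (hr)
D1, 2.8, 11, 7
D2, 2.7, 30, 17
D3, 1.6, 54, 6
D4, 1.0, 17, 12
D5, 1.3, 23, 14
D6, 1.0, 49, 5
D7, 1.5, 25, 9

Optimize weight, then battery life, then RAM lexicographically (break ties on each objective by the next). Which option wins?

D4

First minimize weight: best is 1.0, kept {D4, D6}.
Then maximize battery life: best is 12, kept {D4}.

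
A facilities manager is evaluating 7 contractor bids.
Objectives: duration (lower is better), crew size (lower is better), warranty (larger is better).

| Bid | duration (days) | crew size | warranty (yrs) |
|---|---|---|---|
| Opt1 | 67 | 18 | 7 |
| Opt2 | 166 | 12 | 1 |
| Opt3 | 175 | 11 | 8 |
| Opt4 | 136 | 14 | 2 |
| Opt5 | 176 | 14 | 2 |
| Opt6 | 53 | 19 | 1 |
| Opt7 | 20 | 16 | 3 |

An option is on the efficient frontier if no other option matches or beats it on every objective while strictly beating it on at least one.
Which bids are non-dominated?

Opt1: not dominated.
Opt2: not dominated.
Opt3: not dominated (best crew size).
Opt4: not dominated.
Opt5: dominated by Opt3 (duration 175≤176, crew size 11≤14, warranty 8≥2).
Opt6: dominated by Opt7 (duration 20≤53, crew size 16≤19, warranty 3≥1).
Opt7: not dominated (best duration).

Opt1, Opt2, Opt3, Opt4, Opt7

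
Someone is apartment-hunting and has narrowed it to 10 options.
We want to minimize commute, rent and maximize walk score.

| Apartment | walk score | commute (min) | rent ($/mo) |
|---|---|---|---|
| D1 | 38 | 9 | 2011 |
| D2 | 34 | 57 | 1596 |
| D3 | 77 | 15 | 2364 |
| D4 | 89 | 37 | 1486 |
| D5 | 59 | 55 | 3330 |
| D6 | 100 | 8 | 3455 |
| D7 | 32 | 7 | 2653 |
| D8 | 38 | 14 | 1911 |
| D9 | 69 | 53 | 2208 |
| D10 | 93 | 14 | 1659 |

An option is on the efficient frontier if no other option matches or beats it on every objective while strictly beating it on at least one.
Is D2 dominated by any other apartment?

D4 vs D2: walk score 89≥34, commute 37≤57, rent 1486≤1596 — D4 is at least as good on every objective and strictly better on at least one, so D4 dominates D2.

Yes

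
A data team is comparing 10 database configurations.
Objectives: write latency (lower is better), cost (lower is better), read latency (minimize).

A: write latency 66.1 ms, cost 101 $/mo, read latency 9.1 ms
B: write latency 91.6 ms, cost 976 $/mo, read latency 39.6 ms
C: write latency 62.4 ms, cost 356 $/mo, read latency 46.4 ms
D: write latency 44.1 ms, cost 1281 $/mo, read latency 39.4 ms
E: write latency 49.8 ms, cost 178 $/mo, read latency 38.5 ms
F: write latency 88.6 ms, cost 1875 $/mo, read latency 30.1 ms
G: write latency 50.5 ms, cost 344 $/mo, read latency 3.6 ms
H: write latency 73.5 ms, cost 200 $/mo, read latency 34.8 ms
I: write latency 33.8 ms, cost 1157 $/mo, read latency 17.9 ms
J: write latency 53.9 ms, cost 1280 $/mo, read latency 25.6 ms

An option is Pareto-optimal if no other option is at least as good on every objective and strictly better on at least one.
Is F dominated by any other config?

A vs F: write latency 66.1≤88.6, cost 101≤1875, read latency 9.1≤30.1 — A is at least as good on every objective and strictly better on at least one, so A dominates F.

Yes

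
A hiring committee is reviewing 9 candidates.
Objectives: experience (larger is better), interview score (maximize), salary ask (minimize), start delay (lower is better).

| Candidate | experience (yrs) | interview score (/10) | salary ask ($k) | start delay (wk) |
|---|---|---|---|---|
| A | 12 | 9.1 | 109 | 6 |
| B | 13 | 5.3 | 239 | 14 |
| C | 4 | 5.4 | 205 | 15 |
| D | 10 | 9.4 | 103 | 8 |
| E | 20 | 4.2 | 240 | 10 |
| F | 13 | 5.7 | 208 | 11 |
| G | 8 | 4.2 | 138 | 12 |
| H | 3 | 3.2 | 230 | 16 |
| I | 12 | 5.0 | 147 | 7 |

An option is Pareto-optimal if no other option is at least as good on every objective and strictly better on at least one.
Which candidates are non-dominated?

A, D, E, F

A: not dominated (best start delay).
B: dominated by F (experience 13≥13, interview score 5.7≥5.3, salary ask 208≤239, start delay 11≤14).
C: dominated by A (experience 12≥4, interview score 9.1≥5.4, salary ask 109≤205, start delay 6≤15).
D: not dominated (best interview score).
E: not dominated (best experience).
F: not dominated.
G: dominated by A (experience 12≥8, interview score 9.1≥4.2, salary ask 109≤138, start delay 6≤12).
H: dominated by A (experience 12≥3, interview score 9.1≥3.2, salary ask 109≤230, start delay 6≤16).
I: dominated by A (experience 12≥12, interview score 9.1≥5.0, salary ask 109≤147, start delay 6≤7).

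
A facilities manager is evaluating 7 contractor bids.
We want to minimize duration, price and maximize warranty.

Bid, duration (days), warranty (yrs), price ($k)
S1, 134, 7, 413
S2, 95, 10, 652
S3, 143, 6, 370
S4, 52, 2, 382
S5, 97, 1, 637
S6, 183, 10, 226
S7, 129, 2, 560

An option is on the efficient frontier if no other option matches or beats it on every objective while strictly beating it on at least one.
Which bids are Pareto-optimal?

S1, S2, S3, S4, S6

S1: not dominated.
S2: not dominated.
S3: not dominated.
S4: not dominated (best duration).
S5: dominated by S4 (duration 52≤97, warranty 2≥1, price 382≤637).
S6: not dominated (best price).
S7: dominated by S4 (duration 52≤129, warranty 2≥2, price 382≤560).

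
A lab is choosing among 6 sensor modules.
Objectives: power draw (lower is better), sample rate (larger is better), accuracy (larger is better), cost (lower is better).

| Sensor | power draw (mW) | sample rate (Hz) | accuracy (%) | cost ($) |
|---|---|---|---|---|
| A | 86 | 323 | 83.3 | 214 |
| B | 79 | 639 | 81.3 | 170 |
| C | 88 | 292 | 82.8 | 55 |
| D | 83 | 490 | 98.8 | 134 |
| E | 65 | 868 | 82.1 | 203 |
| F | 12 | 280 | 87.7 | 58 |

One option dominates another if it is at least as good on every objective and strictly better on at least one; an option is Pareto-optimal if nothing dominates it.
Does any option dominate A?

D vs A: power draw 83≤86, sample rate 490≥323, accuracy 98.8≥83.3, cost 134≤214 — D is at least as good on every objective and strictly better on at least one, so D dominates A.

Yes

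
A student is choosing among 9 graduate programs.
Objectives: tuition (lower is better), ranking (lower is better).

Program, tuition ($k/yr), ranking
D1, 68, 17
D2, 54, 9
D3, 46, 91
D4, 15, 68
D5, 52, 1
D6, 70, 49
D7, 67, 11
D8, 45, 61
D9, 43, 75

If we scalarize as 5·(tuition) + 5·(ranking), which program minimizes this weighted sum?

D5

D1: 5·68 + 5·17 = 425
D2: 5·54 + 5·9 = 315
D3: 5·46 + 5·91 = 685
D4: 5·15 + 5·68 = 415
D5: 5·52 + 5·1 = 265
D6: 5·70 + 5·49 = 595
D7: 5·67 + 5·11 = 390
D8: 5·45 + 5·61 = 530
D9: 5·43 + 5·75 = 590
Lowest: D5 at 265.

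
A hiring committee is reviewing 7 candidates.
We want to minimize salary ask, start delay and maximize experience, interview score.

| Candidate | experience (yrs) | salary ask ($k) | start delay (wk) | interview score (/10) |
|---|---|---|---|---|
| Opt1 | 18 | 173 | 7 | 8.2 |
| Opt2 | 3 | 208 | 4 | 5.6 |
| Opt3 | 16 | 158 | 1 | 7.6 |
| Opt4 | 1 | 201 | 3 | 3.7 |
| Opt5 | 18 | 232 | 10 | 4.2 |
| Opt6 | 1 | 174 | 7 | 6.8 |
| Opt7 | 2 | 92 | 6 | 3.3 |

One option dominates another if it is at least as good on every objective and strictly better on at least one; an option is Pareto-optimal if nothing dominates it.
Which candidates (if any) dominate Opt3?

none

Opt1: worse on salary ask (173 vs 158).
Opt2: worse on experience (3 vs 16).
Opt4: worse on experience (1 vs 16).
Opt5: worse on salary ask (232 vs 158).
Opt6: worse on experience (1 vs 16).
Opt7: worse on experience (2 vs 16).
No option dominates Opt3.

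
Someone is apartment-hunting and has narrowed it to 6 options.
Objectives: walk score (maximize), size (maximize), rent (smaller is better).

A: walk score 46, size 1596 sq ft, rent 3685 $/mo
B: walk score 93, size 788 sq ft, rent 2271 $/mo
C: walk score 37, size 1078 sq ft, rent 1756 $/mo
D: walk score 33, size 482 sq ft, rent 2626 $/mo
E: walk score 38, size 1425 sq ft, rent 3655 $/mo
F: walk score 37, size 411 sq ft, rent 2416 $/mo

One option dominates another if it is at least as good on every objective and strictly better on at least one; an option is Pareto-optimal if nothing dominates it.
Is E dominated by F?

F vs E: F is worse on walk score (37 vs 38), so it does not dominate E.

No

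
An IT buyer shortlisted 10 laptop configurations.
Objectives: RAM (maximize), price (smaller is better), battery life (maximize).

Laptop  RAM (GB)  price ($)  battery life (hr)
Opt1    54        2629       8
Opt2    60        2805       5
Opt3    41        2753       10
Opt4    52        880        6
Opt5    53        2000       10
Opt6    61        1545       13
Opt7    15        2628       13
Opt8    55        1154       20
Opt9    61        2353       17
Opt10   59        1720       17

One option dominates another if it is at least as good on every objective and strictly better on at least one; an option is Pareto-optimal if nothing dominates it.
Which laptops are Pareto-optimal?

Opt1: dominated by Opt6 (RAM 61≥54, price 1545≤2629, battery life 13≥8).
Opt2: dominated by Opt6 (RAM 61≥60, price 1545≤2805, battery life 13≥5).
Opt3: dominated by Opt5 (RAM 53≥41, price 2000≤2753, battery life 10≥10).
Opt4: not dominated (best price).
Opt5: dominated by Opt6 (RAM 61≥53, price 1545≤2000, battery life 13≥10).
Opt6: not dominated.
Opt7: dominated by Opt6 (RAM 61≥15, price 1545≤2628, battery life 13≥13).
Opt8: not dominated (best battery life).
Opt9: not dominated.
Opt10: not dominated.

Opt4, Opt6, Opt8, Opt9, Opt10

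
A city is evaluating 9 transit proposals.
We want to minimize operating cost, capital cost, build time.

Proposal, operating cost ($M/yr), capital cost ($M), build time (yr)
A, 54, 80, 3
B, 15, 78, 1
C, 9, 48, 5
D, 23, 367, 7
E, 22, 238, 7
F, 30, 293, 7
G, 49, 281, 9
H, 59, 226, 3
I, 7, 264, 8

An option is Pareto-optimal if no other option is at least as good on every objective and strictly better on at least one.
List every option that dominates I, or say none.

none

A: worse on operating cost (54 vs 7).
B: worse on operating cost (15 vs 7).
C: worse on operating cost (9 vs 7).
D: worse on operating cost (23 vs 7).
E: worse on operating cost (22 vs 7).
F: worse on operating cost (30 vs 7).
G: worse on operating cost (49 vs 7).
H: worse on operating cost (59 vs 7).
No option dominates I.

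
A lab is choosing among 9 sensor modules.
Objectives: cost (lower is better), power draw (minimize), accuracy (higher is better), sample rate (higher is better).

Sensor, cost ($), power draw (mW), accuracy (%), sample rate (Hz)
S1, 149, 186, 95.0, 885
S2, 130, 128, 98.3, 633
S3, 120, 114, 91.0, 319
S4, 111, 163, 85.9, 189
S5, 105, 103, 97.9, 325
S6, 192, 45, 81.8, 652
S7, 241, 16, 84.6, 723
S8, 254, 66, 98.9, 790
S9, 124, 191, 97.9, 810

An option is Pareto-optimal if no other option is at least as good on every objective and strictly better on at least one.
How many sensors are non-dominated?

S1: not dominated (best sample rate).
S2: not dominated.
S3: dominated by S5 (cost 105≤120, power draw 103≤114, accuracy 97.9≥91.0, sample rate 325≥319).
S4: dominated by S5 (cost 105≤111, power draw 103≤163, accuracy 97.9≥85.9, sample rate 325≥189).
S5: not dominated (best cost).
S6: not dominated.
S7: not dominated (best power draw).
S8: not dominated (best accuracy).
S9: not dominated.
Pareto-optimal: S1, S2, S5, S6, S7, S8, S9 → 7.

7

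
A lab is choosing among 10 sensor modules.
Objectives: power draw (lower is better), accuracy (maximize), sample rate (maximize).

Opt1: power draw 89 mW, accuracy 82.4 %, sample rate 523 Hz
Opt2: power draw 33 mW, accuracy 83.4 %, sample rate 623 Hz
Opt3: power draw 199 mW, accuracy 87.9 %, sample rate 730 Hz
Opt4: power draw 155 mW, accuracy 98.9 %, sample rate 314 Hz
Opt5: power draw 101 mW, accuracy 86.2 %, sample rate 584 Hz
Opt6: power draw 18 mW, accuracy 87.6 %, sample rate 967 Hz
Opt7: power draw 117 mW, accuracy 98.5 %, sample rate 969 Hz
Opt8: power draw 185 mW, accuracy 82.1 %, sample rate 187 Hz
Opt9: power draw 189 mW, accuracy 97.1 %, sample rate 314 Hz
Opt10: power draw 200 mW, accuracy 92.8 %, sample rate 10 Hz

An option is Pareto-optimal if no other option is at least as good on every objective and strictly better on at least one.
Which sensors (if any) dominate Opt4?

Opt1: worse on accuracy (82.4 vs 98.9).
Opt2: worse on accuracy (83.4 vs 98.9).
Opt3: worse on power draw (199 vs 155).
Opt5: worse on accuracy (86.2 vs 98.9).
Opt6: worse on accuracy (87.6 vs 98.9).
Opt7: worse on accuracy (98.5 vs 98.9).
Opt8: worse on power draw (185 vs 155).
Opt9: worse on power draw (189 vs 155).
Opt10: worse on power draw (200 vs 155).
No option dominates Opt4.

none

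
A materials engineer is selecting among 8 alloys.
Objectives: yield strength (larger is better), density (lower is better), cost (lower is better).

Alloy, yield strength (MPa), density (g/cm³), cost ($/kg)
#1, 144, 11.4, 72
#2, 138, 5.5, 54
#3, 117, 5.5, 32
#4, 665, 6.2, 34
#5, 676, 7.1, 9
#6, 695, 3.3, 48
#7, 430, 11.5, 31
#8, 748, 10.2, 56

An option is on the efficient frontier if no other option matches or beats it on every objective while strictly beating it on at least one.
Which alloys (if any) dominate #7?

#5: yield strength 676≥430, density 7.1≤11.5, cost 9≤31 — dominates #7.
Others (#1, #2, #3, #4, #6, #8) are each worse than #7 on at least one objective.

#5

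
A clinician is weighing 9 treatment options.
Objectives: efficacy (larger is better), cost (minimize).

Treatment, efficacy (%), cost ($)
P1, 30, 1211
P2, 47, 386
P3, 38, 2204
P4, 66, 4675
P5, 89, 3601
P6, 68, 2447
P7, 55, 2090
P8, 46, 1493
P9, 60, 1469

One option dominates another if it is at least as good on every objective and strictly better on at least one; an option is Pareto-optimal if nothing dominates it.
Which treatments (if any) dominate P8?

P2: efficacy 47≥46, cost 386≤1493 — dominates P8.
P9: efficacy 60≥46, cost 1469≤1493 — dominates P8.
Others (P1, P3, P4, P5, P6, P7) are each worse than P8 on at least one objective.

P2, P9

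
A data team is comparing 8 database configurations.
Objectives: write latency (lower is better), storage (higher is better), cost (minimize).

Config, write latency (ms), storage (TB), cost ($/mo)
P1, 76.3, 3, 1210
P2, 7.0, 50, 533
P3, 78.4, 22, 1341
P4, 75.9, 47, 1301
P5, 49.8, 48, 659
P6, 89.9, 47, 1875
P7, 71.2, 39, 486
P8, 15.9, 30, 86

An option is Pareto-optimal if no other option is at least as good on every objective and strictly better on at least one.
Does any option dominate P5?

P2 vs P5: write latency 7.0≤49.8, storage 50≥48, cost 533≤659 — P2 is at least as good on every objective and strictly better on at least one, so P2 dominates P5.

Yes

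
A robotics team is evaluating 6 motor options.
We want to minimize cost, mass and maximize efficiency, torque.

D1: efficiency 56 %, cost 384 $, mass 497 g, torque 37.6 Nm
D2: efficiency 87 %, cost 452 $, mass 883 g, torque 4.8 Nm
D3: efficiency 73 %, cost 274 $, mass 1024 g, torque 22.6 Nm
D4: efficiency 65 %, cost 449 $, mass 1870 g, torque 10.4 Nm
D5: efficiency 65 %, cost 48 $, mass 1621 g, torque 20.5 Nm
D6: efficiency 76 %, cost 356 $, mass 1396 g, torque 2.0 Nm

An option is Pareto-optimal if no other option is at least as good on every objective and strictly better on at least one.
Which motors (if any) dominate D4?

D3: efficiency 73≥65, cost 274≤449, mass 1024≤1870, torque 22.6≥10.4 — dominates D4.
D5: efficiency 65≥65, cost 48≤449, mass 1621≤1870, torque 20.5≥10.4 — dominates D4.
Others (D1, D2, D6) are each worse than D4 on at least one objective.

D3, D5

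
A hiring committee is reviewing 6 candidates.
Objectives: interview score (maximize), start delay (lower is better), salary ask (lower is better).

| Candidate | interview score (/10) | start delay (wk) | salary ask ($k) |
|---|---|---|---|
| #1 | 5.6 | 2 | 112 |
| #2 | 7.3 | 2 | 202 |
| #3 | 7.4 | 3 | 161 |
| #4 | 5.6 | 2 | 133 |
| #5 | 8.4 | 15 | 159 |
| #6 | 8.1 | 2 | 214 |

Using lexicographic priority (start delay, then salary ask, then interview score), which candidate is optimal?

#1

First minimize start delay: best is 2, kept {#1, #2, #4, #6}.
Then minimize salary ask: best is 112, kept {#1}.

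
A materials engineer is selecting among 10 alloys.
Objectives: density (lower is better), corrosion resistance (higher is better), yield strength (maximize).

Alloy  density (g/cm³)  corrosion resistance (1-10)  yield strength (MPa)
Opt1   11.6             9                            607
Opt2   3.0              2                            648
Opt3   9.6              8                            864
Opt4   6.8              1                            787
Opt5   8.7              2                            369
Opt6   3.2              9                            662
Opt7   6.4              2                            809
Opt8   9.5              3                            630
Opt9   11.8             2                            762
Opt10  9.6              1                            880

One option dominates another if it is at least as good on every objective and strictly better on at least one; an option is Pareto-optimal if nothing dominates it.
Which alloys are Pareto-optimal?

Opt1: dominated by Opt6 (density 3.2≤11.6, corrosion resistance 9≥9, yield strength 662≥607).
Opt2: not dominated (best density).
Opt3: not dominated.
Opt4: dominated by Opt7 (density 6.4≤6.8, corrosion resistance 2≥1, yield strength 809≥787).
Opt5: dominated by Opt2 (density 3.0≤8.7, corrosion resistance 2≥2, yield strength 648≥369).
Opt6: not dominated.
Opt7: not dominated.
Opt8: dominated by Opt6 (density 3.2≤9.5, corrosion resistance 9≥3, yield strength 662≥630).
Opt9: dominated by Opt3 (density 9.6≤11.8, corrosion resistance 8≥2, yield strength 864≥762).
Opt10: not dominated (best yield strength).

Opt2, Opt3, Opt6, Opt7, Opt10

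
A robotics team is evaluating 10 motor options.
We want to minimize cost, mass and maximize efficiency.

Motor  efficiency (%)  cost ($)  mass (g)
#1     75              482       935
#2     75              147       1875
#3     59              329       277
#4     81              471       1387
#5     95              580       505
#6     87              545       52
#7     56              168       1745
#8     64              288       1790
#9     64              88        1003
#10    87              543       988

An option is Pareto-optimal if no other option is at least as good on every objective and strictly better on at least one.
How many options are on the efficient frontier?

#1: not dominated.
#2: not dominated.
#3: not dominated.
#4: not dominated.
#5: not dominated (best efficiency).
#6: not dominated (best mass).
#7: dominated by #9 (efficiency 64≥56, cost 88≤168, mass 1003≤1745).
#8: dominated by #9 (efficiency 64≥64, cost 88≤288, mass 1003≤1790).
#9: not dominated (best cost).
#10: not dominated.
Pareto-optimal: #1, #2, #3, #4, #5, #6, #9, #10 → 8.

8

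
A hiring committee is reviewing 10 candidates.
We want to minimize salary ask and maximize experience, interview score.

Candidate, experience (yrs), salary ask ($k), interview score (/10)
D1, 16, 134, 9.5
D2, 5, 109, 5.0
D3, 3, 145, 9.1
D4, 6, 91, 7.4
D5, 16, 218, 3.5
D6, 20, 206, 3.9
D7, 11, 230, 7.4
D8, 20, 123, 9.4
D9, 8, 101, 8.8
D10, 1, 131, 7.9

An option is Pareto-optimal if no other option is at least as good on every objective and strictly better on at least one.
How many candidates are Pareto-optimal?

4

D1: not dominated (best interview score).
D2: dominated by D4 (experience 6≥5, salary ask 91≤109, interview score 7.4≥5.0).
D3: dominated by D1 (experience 16≥3, salary ask 134≤145, interview score 9.5≥9.1).
D4: not dominated (best salary ask).
D5: dominated by D1 (experience 16≥16, salary ask 134≤218, interview score 9.5≥3.5).
D6: dominated by D8 (experience 20≥20, salary ask 123≤206, interview score 9.4≥3.9).
D7: dominated by D1 (experience 16≥11, salary ask 134≤230, interview score 9.5≥7.4).
D8: not dominated.
D9: not dominated.
D10: dominated by D8 (experience 20≥1, salary ask 123≤131, interview score 9.4≥7.9).
Pareto-optimal: D1, D4, D8, D9 → 4.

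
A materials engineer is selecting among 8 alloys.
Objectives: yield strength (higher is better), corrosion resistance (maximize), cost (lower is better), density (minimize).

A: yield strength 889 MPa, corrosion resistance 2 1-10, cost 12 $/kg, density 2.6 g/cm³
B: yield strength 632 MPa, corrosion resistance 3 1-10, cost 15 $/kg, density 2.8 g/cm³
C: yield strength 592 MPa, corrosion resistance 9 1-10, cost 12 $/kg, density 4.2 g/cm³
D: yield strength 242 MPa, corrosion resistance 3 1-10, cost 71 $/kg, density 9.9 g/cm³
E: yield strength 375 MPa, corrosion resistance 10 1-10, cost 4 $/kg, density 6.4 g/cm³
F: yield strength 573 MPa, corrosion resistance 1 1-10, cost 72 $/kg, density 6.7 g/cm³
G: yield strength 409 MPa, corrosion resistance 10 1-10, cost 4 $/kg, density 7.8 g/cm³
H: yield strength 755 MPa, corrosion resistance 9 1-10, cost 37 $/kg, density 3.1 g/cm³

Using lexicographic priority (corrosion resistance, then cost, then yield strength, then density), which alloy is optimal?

First maximize corrosion resistance: best is 10, kept {E, G}.
Then minimize cost: best is 4, kept {E, G}.
Then maximize yield strength: best is 409, kept {G}.

G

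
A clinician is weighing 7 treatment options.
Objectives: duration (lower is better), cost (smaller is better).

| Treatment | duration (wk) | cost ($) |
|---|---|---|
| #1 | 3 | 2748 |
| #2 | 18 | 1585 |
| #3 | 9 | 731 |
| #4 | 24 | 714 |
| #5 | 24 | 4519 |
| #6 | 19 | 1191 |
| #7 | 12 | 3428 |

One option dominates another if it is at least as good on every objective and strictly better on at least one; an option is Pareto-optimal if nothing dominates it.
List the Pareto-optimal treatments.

#1, #3, #4

#1: not dominated (best duration).
#2: dominated by #3 (duration 9≤18, cost 731≤1585).
#3: not dominated.
#4: not dominated (best cost).
#5: dominated by #1 (duration 3≤24, cost 2748≤4519).
#6: dominated by #3 (duration 9≤19, cost 731≤1191).
#7: dominated by #1 (duration 3≤12, cost 2748≤3428).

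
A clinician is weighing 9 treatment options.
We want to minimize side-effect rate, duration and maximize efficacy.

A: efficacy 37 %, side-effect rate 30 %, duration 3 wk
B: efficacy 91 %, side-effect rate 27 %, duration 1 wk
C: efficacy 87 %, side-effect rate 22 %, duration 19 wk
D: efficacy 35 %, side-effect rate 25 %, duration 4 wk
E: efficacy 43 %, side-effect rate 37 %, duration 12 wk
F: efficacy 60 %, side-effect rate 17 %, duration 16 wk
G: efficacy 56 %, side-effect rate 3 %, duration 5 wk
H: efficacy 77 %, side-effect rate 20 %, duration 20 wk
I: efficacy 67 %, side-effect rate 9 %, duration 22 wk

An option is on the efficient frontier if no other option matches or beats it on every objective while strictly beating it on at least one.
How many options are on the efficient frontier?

7

A: dominated by B (efficacy 91≥37, side-effect rate 27≤30, duration 1≤3).
B: not dominated (best efficacy).
C: not dominated.
D: not dominated.
E: dominated by B (efficacy 91≥43, side-effect rate 27≤37, duration 1≤12).
F: not dominated.
G: not dominated (best side-effect rate).
H: not dominated.
I: not dominated.
Pareto-optimal: B, C, D, F, G, H, I → 7.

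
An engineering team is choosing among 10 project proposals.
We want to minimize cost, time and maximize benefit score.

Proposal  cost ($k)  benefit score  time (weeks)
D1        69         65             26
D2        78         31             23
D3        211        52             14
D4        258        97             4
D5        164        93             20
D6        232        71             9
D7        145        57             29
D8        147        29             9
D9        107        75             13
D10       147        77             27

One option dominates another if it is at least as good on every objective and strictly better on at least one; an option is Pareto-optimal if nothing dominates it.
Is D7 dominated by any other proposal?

Yes

D1 vs D7: cost 69≤145, benefit score 65≥57, time 26≤29 — D1 is at least as good on every objective and strictly better on at least one, so D1 dominates D7.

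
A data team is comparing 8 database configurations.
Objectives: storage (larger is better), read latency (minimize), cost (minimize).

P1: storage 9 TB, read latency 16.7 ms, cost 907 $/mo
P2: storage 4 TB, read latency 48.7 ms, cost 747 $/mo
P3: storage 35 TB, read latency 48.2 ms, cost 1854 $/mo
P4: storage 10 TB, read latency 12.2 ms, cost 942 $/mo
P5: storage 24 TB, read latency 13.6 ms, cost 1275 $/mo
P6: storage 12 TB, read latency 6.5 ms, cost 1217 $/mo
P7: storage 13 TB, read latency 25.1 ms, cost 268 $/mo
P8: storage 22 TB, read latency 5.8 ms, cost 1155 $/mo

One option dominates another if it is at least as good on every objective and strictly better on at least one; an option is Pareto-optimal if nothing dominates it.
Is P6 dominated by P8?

P8 vs P6: storage 22≥12, read latency 5.8≤6.5, cost 1155≤1217 — P8 is at least as good on every objective with at least one strict improvement.

Yes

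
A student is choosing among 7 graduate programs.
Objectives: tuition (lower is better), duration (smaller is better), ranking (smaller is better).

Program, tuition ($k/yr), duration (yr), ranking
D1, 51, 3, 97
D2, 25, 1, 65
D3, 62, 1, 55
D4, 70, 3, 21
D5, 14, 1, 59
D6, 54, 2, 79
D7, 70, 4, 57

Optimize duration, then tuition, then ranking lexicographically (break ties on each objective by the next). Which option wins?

First minimize duration: best is 1, kept {D2, D3, D5}.
Then minimize tuition: best is 14, kept {D5}.

D5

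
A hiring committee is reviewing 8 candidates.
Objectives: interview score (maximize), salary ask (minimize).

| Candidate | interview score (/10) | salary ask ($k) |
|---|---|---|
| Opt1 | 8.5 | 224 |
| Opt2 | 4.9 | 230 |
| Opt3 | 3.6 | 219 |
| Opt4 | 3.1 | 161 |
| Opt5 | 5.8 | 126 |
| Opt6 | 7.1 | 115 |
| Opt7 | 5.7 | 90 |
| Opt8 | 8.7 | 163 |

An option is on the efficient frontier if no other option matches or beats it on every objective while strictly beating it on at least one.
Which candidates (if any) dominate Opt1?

Opt8: interview score 8.7≥8.5, salary ask 163≤224 — dominates Opt1.
Others (Opt2, Opt3, Opt4, Opt5, Opt6, Opt7) are each worse than Opt1 on at least one objective.

Opt8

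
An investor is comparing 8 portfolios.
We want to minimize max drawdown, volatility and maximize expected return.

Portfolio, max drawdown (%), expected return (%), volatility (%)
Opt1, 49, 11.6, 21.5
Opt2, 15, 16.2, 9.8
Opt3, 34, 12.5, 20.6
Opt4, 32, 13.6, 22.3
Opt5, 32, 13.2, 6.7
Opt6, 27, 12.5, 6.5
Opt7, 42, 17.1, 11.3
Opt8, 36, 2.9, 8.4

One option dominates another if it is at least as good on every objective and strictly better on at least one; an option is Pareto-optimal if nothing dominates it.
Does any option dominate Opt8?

Yes

Opt5 vs Opt8: max drawdown 32≤36, expected return 13.2≥2.9, volatility 6.7≤8.4 — Opt5 is at least as good on every objective and strictly better on at least one, so Opt5 dominates Opt8.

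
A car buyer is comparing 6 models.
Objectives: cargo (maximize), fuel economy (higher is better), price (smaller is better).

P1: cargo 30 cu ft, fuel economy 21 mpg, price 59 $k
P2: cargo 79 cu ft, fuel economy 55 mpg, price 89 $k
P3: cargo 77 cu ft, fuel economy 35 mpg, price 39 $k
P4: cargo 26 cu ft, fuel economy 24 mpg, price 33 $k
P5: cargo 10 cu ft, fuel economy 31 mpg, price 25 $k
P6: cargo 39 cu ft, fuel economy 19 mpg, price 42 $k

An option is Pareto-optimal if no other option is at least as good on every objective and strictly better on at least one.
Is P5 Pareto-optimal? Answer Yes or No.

Yes

P1: worse on fuel economy (21 vs 31).
P2: worse on price (89 vs 25).
P3: worse on price (39 vs 25).
P4: worse on fuel economy (24 vs 31).
P6: worse on fuel economy (19 vs 31).
No option is at least as good as P5 on every objective and strictly better on one.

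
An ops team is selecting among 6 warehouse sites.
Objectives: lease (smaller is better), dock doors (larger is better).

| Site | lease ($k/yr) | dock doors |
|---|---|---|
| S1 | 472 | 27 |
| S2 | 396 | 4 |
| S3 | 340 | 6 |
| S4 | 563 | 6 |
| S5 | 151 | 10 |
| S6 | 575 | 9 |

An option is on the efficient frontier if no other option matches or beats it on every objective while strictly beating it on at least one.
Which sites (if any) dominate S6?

S1: lease 472≤575, dock doors 27≥9 — dominates S6.
S5: lease 151≤575, dock doors 10≥9 — dominates S6.
Others (S2, S3, S4) are each worse than S6 on at least one objective.

S1, S5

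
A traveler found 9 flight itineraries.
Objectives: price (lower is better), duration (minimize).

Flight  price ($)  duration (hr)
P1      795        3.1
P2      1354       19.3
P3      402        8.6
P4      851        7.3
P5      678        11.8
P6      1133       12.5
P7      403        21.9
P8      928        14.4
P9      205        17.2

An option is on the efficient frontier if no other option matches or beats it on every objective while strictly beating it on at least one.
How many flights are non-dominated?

P1: not dominated (best duration).
P2: dominated by P1 (price 795≤1354, duration 3.1≤19.3).
P3: not dominated.
P4: dominated by P1 (price 795≤851, duration 3.1≤7.3).
P5: dominated by P3 (price 402≤678, duration 8.6≤11.8).
P6: dominated by P1 (price 795≤1133, duration 3.1≤12.5).
P7: dominated by P3 (price 402≤403, duration 8.6≤21.9).
P8: dominated by P1 (price 795≤928, duration 3.1≤14.4).
P9: not dominated (best price).
Pareto-optimal: P1, P3, P9 → 3.

3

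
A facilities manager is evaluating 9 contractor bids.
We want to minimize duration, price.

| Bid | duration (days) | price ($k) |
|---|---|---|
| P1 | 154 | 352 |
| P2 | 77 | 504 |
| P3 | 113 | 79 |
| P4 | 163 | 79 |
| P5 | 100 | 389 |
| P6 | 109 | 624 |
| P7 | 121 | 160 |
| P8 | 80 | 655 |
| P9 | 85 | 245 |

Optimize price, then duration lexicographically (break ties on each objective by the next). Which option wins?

P3

First minimize price: best is 79, kept {P3, P4}.
Then minimize duration: best is 113, kept {P3}.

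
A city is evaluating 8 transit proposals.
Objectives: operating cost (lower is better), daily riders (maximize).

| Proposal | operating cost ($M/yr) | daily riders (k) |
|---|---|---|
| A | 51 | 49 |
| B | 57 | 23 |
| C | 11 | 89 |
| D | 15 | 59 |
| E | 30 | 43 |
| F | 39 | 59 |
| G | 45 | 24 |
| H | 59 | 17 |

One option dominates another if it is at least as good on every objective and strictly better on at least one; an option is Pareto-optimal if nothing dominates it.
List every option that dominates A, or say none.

C: operating cost 11≤51, daily riders 89≥49 — dominates A.
D: operating cost 15≤51, daily riders 59≥49 — dominates A.
F: operating cost 39≤51, daily riders 59≥49 — dominates A.
Others (B, E, G, H) are each worse than A on at least one objective.

C, D, F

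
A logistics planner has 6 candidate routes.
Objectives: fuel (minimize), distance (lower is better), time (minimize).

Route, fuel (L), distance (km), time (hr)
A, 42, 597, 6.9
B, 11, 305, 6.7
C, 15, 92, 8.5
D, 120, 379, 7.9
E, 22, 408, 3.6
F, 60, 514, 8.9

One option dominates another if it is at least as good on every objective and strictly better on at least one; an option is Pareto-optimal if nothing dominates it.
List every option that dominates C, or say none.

none

A: worse on fuel (42 vs 15).
B: worse on distance (305 vs 92).
D: worse on fuel (120 vs 15).
E: worse on fuel (22 vs 15).
F: worse on fuel (60 vs 15).
No option dominates C.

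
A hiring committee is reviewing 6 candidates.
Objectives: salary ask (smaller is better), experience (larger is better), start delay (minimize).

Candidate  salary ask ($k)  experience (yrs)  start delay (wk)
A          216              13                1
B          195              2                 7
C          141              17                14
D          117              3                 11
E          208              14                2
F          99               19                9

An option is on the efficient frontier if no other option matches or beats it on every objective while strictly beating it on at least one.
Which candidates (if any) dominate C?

F

F: salary ask 99≤141, experience 19≥17, start delay 9≤14 — dominates C.
Others (A, B, D, E) are each worse than C on at least one objective.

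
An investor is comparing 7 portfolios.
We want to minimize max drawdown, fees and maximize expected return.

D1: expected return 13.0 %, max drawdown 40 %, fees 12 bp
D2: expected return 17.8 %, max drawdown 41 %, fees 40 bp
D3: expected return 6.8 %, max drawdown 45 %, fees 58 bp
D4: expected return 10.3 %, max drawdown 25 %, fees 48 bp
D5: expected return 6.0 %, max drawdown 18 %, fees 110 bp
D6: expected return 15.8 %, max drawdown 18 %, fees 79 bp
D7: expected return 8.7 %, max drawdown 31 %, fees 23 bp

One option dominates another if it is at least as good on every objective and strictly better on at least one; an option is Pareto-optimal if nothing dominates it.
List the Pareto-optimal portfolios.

D1, D2, D4, D6, D7

D1: not dominated (best fees).
D2: not dominated (best expected return).
D3: dominated by D1 (expected return 13.0≥6.8, max drawdown 40≤45, fees 12≤58).
D4: not dominated.
D5: dominated by D6 (expected return 15.8≥6.0, max drawdown 18≤18, fees 79≤110).
D6: not dominated.
D7: not dominated.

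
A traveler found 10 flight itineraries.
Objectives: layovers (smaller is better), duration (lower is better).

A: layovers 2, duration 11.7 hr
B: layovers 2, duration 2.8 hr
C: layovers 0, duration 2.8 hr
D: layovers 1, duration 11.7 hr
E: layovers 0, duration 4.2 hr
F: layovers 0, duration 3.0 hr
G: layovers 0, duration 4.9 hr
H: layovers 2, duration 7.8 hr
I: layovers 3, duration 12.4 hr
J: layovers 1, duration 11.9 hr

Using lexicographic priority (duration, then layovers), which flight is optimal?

First minimize duration: best is 2.8, kept {B, C}.
Then minimize layovers: best is 0, kept {C}.

C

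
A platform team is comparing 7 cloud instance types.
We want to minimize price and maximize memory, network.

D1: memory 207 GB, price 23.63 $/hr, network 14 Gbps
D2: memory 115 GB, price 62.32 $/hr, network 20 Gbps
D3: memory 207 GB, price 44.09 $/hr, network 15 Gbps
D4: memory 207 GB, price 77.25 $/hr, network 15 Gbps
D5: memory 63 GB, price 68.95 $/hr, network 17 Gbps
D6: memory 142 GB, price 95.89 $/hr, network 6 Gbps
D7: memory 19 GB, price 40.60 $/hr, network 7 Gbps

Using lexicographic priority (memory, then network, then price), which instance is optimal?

First maximize memory: best is 207, kept {D1, D3, D4}.
Then maximize network: best is 15, kept {D3, D4}.
Then minimize price: best is 44.09, kept {D3}.

D3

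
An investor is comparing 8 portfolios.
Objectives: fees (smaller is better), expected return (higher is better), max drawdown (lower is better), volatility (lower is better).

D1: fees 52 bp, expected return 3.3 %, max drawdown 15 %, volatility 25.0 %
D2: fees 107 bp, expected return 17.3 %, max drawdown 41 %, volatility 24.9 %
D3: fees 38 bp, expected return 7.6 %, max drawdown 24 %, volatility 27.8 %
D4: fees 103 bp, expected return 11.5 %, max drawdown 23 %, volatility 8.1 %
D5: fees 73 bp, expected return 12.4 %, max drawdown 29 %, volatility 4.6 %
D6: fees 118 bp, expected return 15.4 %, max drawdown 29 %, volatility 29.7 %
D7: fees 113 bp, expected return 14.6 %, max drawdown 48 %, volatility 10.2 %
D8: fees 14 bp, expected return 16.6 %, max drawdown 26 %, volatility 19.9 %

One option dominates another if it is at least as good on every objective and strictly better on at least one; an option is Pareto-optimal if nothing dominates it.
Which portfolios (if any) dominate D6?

D8

D8: fees 14≤118, expected return 16.6≥15.4, max drawdown 26≤29, volatility 19.9≤29.7 — dominates D6.
Others (D1, D2, D3, D4, D5, D7) are each worse than D6 on at least one objective.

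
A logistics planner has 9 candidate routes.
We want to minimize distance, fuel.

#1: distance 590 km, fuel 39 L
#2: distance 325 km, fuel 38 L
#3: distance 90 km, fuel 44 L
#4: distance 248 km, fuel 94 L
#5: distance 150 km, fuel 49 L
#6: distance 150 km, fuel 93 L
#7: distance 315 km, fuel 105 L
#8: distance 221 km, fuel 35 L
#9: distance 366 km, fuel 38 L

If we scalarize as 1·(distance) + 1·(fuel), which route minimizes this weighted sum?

#1: 1·590 + 1·39 = 629
#2: 1·325 + 1·38 = 363
#3: 1·90 + 1·44 = 134
#4: 1·248 + 1·94 = 342
#5: 1·150 + 1·49 = 199
#6: 1·150 + 1·93 = 243
#7: 1·315 + 1·105 = 420
#8: 1·221 + 1·35 = 256
#9: 1·366 + 1·38 = 404
Lowest: #3 at 134.

#3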